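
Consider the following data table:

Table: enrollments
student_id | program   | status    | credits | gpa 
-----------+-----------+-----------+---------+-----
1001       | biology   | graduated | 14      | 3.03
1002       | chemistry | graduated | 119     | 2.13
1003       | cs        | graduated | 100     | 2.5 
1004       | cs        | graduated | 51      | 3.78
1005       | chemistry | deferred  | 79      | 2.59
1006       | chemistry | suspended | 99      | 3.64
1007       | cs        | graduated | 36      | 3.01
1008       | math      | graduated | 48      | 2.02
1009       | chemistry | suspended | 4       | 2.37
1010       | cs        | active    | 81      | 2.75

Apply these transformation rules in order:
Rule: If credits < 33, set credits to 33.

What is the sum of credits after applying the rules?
679

Step 1: 2 records have credits < 33
Step 2: These records originally summed to 18
Step 3: After setting to minimum: 2 × 33 = 66
Step 4: Unaffected records sum: 613
Step 5: Final sum = 66 + 613 = 679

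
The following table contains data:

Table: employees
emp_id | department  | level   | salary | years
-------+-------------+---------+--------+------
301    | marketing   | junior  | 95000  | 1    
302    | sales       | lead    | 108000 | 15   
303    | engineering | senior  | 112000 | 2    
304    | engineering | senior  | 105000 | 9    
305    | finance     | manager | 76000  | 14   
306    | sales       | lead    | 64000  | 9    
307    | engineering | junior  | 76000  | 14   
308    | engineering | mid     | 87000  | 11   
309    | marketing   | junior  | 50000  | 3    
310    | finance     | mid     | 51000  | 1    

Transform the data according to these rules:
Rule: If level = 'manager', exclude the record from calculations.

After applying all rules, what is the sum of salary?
748000

Step 1: Identify records where level = 'manager'
Step 2: The excluded records sum to 76000
Step 3: Original total salary = 824000
Step 4: Remaining total = 824000 - 76000 = 748000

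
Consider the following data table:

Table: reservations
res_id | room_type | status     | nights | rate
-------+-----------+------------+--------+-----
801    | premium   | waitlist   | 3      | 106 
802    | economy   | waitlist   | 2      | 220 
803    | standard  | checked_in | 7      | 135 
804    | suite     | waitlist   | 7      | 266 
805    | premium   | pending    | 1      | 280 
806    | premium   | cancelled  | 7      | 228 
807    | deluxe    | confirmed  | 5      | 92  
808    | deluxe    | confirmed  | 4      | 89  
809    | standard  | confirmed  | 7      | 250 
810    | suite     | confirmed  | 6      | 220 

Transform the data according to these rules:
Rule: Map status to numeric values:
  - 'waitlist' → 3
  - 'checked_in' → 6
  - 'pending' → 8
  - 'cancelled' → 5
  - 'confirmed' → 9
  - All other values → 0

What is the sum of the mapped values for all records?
64

Step 1: Apply mapping to each record
Step 2: Count by status:
  'waitlist': 3 records × 3 = 9
  'checked_in': 1 records × 6 = 6
  'pending': 1 records × 8 = 8
  'cancelled': 1 records × 5 = 5
  'confirmed': 4 records × 9 = 36
Step 3: Sum all mapped values = 64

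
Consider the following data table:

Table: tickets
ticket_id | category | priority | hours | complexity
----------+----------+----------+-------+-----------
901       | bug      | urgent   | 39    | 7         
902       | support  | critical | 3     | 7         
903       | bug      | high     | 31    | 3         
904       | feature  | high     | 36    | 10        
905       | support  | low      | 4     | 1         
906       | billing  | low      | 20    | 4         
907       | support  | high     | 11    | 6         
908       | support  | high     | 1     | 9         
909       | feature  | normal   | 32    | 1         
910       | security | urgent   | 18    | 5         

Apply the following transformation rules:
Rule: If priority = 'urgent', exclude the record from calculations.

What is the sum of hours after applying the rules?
138

Step 1: Identify records where priority = 'urgent'
Step 2: The excluded records sum to 57
Step 3: Original total hours = 195
Step 4: Remaining total = 195 - 57 = 138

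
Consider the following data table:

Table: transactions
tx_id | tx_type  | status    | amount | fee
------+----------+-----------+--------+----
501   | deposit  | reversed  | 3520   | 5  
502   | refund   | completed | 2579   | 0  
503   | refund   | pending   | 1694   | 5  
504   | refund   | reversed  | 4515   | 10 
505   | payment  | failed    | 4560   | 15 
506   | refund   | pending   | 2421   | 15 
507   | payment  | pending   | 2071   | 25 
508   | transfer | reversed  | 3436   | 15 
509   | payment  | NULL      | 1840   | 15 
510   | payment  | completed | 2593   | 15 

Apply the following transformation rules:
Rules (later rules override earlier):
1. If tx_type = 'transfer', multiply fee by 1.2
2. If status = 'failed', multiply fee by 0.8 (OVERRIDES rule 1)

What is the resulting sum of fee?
120.0

Step 1: Rule 2 takes priority for records with status = 'failed'
  - 1 records: 15 × 0.8 = 12.0
Step 2: Rule 1 applies to remaining records with tx_type = 'transfer'
  - 1 records: 15 × 1.2 = 18.0
Step 3: Other records unchanged: 90
Step 4: Final sum = 12.0 + 18.0 + 90 = 120.0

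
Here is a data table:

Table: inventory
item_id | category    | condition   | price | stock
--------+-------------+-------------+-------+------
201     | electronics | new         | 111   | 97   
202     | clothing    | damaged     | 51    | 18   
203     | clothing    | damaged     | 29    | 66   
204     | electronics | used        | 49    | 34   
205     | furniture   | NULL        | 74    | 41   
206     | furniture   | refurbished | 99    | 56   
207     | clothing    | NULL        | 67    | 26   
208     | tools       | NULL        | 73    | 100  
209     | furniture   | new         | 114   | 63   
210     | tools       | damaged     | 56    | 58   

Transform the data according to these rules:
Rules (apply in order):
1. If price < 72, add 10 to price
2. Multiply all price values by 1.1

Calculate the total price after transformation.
850.3

Step 1: Apply Rule 1 - Add 10 to records with price < 72
  - 5 records affected: 252 + (5 × 10) = 302
  - Unaffected records: 471
  - Sum after Rule 1: 773
Step 2: Apply Rule 2 - Multiply all by 1.1
  - 773 × 1.1 = 850.3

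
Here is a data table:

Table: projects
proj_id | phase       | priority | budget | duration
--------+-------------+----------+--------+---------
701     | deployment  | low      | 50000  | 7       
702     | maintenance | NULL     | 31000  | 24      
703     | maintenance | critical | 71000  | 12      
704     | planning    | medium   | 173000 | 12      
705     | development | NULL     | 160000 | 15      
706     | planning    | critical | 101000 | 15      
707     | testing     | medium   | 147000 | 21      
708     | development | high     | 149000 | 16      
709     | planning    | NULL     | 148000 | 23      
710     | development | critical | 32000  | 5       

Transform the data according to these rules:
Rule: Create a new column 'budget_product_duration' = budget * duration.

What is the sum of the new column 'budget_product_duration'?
16972000

Step 1: For each record, compute budget * duration
Example calculations:
  50000 * 7 = 350000
  31000 * 24 = 744000
  71000 * 12 = 852000
  ...
Step 2: Sum all derived values
Step 3: Total = 16972000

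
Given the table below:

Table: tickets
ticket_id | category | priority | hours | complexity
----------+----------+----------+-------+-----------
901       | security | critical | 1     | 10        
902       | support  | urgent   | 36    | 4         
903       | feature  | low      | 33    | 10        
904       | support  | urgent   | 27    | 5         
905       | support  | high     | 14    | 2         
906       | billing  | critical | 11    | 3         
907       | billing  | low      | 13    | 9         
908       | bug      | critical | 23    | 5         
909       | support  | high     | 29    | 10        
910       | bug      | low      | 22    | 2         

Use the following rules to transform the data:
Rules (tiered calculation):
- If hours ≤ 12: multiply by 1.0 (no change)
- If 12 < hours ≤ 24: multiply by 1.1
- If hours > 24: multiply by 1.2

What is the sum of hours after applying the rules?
241.2

Step 1: Tier 1 (hours ≤ 12): 2 records, sum = 12 × 1.0 = 12.0
Step 2: Tier 2 (12 < hours ≤ 24): 4 records, sum = 72 × 1.1 = 79.2
Step 3: Tier 3 (hours > 24): 4 records, sum = 125 × 1.2 = 150.0
Step 4: Final sum = 12.0 + 79.2 + 150.0 = 241.2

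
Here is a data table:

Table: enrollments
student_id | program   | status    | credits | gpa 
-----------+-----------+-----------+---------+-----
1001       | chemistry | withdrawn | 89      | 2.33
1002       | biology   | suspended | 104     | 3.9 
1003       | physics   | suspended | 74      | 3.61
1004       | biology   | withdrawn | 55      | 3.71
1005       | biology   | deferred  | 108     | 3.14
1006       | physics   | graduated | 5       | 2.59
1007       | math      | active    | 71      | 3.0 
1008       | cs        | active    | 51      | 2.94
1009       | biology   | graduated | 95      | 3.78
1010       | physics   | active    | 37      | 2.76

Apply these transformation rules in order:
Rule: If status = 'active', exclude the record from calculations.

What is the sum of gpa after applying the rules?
23.06

Step 1: Identify records where status = 'active'
Step 2: The excluded records sum to 8.7
Step 3: Original total gpa = 31.76
Step 4: Remaining total = 31.76 - 8.7 = 23.06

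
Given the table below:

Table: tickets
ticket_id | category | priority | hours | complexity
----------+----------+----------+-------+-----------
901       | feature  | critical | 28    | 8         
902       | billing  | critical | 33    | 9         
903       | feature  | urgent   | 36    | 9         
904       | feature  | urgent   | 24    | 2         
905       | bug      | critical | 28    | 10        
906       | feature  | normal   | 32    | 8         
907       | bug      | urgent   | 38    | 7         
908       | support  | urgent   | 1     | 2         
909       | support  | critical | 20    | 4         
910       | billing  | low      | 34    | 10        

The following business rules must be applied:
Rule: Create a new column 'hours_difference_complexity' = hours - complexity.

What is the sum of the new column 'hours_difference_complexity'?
205

Step 1: For each record, compute hours - complexity
Example calculations:
  28 - 8 = 20
  33 - 9 = 24
  36 - 9 = 27
  ...
Step 2: Sum all derived values
Step 3: Total = 205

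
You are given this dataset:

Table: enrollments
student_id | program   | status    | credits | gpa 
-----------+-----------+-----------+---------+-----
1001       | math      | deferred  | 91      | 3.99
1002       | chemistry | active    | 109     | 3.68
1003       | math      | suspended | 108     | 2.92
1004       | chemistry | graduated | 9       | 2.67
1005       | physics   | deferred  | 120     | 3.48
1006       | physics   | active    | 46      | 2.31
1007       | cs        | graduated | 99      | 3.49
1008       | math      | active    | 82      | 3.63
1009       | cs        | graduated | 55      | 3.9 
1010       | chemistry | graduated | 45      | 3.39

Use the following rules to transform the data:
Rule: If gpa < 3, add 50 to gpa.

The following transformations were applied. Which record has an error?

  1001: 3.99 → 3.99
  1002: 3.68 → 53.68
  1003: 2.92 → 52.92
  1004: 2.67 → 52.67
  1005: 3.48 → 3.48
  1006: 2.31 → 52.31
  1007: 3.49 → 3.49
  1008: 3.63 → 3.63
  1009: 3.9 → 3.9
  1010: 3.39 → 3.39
Record 1002 has an error. The correct transformed value should be 3.68, not 53.68.

Step 1: Check each record against the rule
Step 2: Record 1002 has gpa = 3.68
Step 3: Since 3.68 >= 3, the bonus should not have been applied
Step 4: Correct value = 3.68, but claimed value = 53.68
Conclusion: Record 1002 has the error.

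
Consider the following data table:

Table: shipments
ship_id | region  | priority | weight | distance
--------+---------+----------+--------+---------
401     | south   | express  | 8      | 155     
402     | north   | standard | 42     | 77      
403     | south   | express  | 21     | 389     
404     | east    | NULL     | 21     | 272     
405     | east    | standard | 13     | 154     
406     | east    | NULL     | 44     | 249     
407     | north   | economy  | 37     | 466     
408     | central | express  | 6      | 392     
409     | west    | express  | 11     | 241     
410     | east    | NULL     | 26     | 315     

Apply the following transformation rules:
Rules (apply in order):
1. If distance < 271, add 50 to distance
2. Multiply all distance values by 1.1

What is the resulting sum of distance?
3256.0

Step 1: Apply Rule 1 - Add 50 to records with distance < 271
  - 5 records affected: 876 + (5 × 50) = 1126
  - Unaffected records: 1834
  - Sum after Rule 1: 2960
Step 2: Apply Rule 2 - Multiply all by 1.1
  - 2960 × 1.1 = 3256.0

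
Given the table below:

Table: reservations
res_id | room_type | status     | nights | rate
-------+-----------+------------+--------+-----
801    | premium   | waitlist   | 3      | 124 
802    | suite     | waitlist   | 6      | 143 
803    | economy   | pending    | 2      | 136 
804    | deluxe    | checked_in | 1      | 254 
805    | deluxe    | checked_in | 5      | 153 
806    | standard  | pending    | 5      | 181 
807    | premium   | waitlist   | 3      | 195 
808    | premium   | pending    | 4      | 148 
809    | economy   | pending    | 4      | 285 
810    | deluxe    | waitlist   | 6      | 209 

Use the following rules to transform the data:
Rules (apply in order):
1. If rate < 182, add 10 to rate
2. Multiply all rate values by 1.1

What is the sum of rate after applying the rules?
2076.8

Step 1: Apply Rule 1 - Add 10 to records with rate < 182
  - 6 records affected: 885 + (6 × 10) = 945
  - Unaffected records: 943
  - Sum after Rule 1: 1888
Step 2: Apply Rule 2 - Multiply all by 1.1
  - 1888 × 1.1 = 2076.8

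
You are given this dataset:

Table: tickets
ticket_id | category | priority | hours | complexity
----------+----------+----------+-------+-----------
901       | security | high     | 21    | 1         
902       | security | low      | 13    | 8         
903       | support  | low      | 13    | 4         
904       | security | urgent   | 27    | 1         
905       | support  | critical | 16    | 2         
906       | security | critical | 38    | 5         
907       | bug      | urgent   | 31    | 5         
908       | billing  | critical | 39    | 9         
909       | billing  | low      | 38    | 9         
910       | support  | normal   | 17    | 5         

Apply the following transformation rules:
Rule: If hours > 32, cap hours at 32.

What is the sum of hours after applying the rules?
234

Step 1: 3 records have hours > 32
Step 2: These records originally summed to 115
Step 3: After capping: 3 × 32 = 96
Step 4: Unaffected records sum: 138
Step 5: Final sum = 96 + 138 = 234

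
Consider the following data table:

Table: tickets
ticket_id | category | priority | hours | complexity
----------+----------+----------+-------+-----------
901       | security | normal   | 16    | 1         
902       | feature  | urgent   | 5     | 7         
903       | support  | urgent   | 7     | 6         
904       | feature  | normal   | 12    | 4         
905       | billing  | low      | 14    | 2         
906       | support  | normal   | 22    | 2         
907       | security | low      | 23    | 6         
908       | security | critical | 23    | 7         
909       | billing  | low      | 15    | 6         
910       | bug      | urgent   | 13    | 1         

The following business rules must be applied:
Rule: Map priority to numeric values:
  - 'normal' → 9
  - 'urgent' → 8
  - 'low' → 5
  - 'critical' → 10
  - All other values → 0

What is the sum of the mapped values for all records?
76

Step 1: Apply mapping to each record
Step 2: Count by status:
  'normal': 3 records × 9 = 27
  'urgent': 3 records × 8 = 24
  'low': 3 records × 5 = 15
  'critical': 1 records × 10 = 10
Step 3: Sum all mapped values = 76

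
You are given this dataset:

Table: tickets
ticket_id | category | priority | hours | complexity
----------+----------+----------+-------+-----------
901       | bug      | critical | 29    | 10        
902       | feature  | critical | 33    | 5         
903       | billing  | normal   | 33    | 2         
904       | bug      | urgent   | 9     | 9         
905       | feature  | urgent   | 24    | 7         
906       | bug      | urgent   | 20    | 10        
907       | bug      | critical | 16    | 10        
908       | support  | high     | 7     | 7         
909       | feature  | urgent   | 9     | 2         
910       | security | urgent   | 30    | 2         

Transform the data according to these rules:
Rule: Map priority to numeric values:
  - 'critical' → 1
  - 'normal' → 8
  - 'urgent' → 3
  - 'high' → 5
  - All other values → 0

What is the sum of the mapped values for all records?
31

Step 1: Apply mapping to each record
Step 2: Count by status:
  'critical': 3 records × 1 = 3
  'normal': 1 records × 8 = 8
  'urgent': 5 records × 3 = 15
  'high': 1 records × 5 = 5
Step 3: Sum all mapped values = 31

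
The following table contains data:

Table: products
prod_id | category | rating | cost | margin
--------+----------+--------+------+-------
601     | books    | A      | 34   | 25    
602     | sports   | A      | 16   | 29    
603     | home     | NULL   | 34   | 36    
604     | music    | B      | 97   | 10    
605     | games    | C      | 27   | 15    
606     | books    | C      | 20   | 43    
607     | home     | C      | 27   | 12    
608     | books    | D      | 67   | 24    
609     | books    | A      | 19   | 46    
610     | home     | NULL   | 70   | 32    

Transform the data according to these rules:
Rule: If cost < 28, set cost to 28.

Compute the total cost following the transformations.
442

Step 1: 5 records have cost < 28
Step 2: These records originally summed to 109
Step 3: After setting to minimum: 5 × 28 = 140
Step 4: Unaffected records sum: 302
Step 5: Final sum = 140 + 302 = 442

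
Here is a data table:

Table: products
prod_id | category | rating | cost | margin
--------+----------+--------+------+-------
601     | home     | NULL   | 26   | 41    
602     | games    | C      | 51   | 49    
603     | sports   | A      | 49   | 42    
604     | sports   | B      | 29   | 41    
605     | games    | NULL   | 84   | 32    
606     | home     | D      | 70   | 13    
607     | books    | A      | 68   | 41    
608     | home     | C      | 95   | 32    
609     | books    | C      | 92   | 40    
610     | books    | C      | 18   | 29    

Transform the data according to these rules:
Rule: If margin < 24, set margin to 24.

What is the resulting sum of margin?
371

Step 1: 1 records have margin < 24
Step 2: These records originally summed to 13
Step 3: After setting to minimum: 1 × 24 = 24
Step 4: Unaffected records sum: 347
Step 5: Final sum = 24 + 347 = 371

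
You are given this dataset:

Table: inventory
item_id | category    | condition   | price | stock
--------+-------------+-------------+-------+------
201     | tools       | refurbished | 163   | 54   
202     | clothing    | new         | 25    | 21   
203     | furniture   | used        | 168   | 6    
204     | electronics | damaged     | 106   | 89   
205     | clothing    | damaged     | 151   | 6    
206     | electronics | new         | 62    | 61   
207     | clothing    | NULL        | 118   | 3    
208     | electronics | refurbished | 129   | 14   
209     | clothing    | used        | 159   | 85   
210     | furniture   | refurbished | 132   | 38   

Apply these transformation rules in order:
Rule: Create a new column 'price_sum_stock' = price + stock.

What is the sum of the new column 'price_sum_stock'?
1590

Step 1: For each record, compute price + stock
Example calculations:
  163 + 54 = 217
  25 + 21 = 46
  168 + 6 = 174
  ...
Step 2: Sum all derived values
Step 3: Total = 1590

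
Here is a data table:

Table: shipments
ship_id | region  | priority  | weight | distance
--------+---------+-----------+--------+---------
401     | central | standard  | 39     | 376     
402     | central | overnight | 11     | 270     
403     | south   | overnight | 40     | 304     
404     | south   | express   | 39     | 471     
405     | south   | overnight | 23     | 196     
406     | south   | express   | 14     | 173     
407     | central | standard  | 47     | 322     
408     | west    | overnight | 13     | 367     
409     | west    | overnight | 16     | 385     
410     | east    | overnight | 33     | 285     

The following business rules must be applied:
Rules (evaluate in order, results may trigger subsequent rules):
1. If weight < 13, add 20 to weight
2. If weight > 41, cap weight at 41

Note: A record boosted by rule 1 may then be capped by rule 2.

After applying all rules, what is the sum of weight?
289

Step 1: Apply rule 1 to records with weight < 13
  - 1 records get bonus of 20
  - Of these, 0 records then exceed 41 and get capped
Step 2: Apply rule 2 to records with weight > 41
  - 1 records (original) are capped
Step 3: Calculate final sum = 289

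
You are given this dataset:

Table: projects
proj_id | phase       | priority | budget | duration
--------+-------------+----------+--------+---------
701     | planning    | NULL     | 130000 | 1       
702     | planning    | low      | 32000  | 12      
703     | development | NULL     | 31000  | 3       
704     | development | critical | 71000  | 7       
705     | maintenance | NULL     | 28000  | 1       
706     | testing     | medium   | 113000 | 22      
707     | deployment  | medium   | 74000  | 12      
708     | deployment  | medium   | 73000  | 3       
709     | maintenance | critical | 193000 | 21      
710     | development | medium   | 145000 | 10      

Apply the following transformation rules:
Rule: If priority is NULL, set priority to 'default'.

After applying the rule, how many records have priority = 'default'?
3

Step 1: Count records where priority IS NULL
Step 2: Found 3 records with NULL priority
Step 3: These records will have priority set to 'default'
Step 4: Records already having priority = 'default': 0
Step 5: Answer: 3 + 0 = 3 records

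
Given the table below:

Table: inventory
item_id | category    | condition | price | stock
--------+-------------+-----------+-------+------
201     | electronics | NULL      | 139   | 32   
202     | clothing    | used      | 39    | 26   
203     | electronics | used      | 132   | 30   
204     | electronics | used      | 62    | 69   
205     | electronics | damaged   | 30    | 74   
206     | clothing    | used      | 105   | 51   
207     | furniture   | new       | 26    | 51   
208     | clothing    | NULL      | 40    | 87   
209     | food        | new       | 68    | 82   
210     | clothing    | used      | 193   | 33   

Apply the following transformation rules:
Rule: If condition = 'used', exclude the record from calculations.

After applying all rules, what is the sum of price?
303

Step 1: Identify records where condition = 'used'
Step 2: The excluded records sum to 531
Step 3: Original total price = 834
Step 4: Remaining total = 834 - 531 = 303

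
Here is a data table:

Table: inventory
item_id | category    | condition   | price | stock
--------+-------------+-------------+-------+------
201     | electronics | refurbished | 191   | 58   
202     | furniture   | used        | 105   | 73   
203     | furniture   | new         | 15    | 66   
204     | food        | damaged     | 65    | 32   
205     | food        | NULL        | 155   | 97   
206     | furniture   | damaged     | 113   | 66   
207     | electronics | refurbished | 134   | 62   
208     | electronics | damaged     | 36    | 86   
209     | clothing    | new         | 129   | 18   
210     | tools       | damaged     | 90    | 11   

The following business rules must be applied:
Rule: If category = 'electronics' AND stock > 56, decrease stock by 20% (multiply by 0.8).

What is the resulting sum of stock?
527.8

Step 1: Find records where category = 'electronics' AND stock > 56
Step 2: 3 records match, summing to 206
Step 3: After multiplier: 206 × 0.8 = 164.8
Step 4: Unaffected records sum: 363
Step 5: Final sum = 164.8 + 363 = 527.8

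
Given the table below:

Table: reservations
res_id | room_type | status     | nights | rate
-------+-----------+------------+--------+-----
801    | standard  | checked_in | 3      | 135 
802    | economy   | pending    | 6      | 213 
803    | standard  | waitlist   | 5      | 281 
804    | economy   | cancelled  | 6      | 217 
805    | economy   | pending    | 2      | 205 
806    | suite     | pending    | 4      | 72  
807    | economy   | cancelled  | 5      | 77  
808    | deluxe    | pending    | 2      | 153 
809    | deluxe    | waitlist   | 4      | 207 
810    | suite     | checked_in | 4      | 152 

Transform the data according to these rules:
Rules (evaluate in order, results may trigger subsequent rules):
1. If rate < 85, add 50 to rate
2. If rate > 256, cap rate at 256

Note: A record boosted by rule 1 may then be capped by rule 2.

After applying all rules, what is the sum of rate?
1787

Step 1: Apply rule 1 to records with rate < 85
  - 2 records get bonus of 50
  - Of these, 0 records then exceed 256 and get capped
Step 2: Apply rule 2 to records with rate > 256
  - 1 records (original) are capped
Step 3: Calculate final sum = 1787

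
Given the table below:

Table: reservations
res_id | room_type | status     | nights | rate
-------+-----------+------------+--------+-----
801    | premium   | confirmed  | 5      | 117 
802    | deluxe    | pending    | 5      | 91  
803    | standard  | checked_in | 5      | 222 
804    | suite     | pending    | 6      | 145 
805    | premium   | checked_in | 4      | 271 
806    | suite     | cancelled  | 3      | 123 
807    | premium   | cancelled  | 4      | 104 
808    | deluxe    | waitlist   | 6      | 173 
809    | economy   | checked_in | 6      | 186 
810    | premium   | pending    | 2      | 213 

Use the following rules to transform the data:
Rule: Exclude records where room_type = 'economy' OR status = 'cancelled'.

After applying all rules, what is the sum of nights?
33

Step 1: Find records where room_type = 'economy' OR status = 'cancelled'
Step 2: 3 records match, summing to 13
Step 3: Original sum: 46
Step 4: Remaining sum = 46 - 13 = 33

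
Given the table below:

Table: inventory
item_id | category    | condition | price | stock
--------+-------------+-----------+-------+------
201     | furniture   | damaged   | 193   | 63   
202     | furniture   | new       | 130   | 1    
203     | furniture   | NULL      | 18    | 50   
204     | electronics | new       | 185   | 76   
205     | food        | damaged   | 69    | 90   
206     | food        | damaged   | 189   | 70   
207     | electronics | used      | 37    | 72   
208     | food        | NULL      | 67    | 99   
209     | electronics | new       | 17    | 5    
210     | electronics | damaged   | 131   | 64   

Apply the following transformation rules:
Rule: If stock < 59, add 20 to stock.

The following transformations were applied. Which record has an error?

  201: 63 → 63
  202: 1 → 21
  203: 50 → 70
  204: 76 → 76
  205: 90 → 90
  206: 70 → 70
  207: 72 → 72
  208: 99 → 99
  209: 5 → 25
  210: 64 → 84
Record 210 has an error. The correct transformed value should be 64, not 84.

Step 1: Check each record against the rule
Step 2: Record 210 has stock = 64
Step 3: Since 64 >= 59, the bonus should not have been applied
Step 4: Correct value = 64, but claimed value = 84
Conclusion: Record 210 has the error.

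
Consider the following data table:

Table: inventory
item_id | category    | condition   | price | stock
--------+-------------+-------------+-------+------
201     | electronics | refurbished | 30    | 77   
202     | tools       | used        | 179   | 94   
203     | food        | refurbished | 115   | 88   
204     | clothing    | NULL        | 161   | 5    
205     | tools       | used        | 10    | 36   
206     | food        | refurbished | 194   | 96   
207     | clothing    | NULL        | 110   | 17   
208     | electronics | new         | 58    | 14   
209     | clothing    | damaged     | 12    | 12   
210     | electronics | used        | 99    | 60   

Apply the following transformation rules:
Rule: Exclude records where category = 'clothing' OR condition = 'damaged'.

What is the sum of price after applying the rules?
685

Step 1: Find records where category = 'clothing' OR condition = 'damaged'
Step 2: 3 records match, summing to 283
Step 3: Original sum: 968
Step 4: Remaining sum = 968 - 283 = 685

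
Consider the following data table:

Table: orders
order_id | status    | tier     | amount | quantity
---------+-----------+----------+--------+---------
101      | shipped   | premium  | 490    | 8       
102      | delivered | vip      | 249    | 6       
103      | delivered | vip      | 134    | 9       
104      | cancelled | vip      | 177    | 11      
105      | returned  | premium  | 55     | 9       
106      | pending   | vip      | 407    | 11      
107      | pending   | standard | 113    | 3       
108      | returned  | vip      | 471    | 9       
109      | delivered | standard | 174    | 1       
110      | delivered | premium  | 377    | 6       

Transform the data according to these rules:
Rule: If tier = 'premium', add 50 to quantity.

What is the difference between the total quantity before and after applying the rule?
150

Step 1: Original sum of quantity = 73
Step 2: 3 records have tier = 'premium'
Step 3: Each affected record changes by 50
Step 4: Total change = 3 × 50 = 150
Step 5: New sum = 73 + 150 = 223
Step 6: Difference = |223 - 73| = 150
        (Sum increased by 150)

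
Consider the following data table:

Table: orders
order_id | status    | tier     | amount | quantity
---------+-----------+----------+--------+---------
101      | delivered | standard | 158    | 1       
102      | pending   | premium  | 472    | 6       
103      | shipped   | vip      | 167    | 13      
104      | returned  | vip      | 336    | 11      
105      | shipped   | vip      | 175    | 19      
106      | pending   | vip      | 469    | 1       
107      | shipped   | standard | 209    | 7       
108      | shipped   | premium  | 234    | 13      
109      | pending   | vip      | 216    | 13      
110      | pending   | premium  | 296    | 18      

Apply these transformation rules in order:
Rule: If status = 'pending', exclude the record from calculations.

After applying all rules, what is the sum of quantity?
64

Step 1: Identify records where status = 'pending'
Step 2: The excluded records sum to 38
Step 3: Original total quantity = 102
Step 4: Remaining total = 102 - 38 = 64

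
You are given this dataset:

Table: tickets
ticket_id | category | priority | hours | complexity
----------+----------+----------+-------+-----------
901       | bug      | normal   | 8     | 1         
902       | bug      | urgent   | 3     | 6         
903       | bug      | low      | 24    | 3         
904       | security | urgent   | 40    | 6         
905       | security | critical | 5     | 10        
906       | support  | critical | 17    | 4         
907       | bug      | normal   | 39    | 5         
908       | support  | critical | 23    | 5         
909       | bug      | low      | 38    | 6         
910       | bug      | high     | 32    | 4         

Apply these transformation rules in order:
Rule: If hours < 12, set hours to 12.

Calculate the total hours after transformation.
249

Step 1: 3 records have hours < 12
Step 2: These records originally summed to 16
Step 3: After setting to minimum: 3 × 12 = 36
Step 4: Unaffected records sum: 213
Step 5: Final sum = 36 + 213 = 249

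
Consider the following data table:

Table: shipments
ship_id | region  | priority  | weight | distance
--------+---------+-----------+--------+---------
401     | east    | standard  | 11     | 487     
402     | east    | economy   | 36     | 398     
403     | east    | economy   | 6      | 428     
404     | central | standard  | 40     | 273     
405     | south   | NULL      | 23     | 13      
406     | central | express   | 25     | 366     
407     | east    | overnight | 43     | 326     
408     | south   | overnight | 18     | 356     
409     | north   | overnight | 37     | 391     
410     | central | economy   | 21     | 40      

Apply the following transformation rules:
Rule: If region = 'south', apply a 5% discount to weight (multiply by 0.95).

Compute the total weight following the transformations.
257.95

Step 1: Records with region = 'south' have total weight = 41
Step 2: Apply multiplier: 41 × 0.95 = 38.95
Step 3: Other records total: 219
Step 4: Final sum = 38.95 + 219 = 257.95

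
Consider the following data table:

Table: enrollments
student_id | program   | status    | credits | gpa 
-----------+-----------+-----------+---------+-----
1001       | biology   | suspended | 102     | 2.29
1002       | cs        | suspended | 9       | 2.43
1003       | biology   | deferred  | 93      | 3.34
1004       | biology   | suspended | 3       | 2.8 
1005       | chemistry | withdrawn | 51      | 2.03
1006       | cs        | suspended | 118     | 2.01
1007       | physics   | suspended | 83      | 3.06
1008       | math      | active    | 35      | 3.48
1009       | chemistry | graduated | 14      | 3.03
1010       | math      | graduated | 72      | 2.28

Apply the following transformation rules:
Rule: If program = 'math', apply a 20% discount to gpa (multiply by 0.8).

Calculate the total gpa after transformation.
25.6

Step 1: Records with program = 'math' have total gpa = 5.76
Step 2: Apply multiplier: 5.76 × 0.8 = 4.61
Step 3: Other records total: 20.99
Step 4: Final sum = 4.61 + 20.99 = 25.6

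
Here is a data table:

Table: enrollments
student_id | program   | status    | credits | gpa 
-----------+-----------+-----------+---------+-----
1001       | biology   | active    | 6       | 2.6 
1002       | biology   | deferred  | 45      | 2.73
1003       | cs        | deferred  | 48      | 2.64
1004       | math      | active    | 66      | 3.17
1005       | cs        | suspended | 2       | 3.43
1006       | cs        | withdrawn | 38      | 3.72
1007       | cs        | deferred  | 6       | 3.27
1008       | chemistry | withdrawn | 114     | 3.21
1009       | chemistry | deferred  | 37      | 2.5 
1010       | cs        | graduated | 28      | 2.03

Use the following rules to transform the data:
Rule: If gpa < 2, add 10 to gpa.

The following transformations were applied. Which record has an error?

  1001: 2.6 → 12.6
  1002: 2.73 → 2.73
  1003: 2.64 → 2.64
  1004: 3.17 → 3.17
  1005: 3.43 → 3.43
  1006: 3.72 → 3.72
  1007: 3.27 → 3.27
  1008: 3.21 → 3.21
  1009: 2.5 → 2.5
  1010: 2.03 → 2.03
Record 1001 has an error. The correct transformed value should be 2.6, not 12.6.

Step 1: Check each record against the rule
Step 2: Record 1001 has gpa = 2.6
Step 3: Since 2.6 >= 2, the bonus should not have been applied
Step 4: Correct value = 2.6, but claimed value = 12.6
Conclusion: Record 1001 has the error.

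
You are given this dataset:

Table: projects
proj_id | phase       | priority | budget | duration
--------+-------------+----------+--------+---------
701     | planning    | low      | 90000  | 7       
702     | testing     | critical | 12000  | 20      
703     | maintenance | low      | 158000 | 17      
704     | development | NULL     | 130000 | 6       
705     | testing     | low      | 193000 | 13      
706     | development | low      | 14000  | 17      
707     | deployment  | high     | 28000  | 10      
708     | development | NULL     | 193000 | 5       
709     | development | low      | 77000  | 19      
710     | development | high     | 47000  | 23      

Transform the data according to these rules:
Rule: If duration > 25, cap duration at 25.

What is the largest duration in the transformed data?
23

Step 1: Original maximum duration = 23
Step 2: Check cap of 25 against maximum
Step 3: No records exceed the cap (max 23 <= cap 25), so no capping applies
Step 4: Maximum after transformation = 23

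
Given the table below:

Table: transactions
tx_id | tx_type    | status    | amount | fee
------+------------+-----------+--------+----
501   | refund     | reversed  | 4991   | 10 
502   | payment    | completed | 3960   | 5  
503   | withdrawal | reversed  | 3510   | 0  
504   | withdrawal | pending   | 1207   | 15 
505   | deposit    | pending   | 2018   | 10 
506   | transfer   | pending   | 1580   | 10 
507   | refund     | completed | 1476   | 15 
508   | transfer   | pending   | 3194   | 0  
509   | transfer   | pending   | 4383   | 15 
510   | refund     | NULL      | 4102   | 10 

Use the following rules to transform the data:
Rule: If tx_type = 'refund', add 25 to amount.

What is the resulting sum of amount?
30496

Step 1: Count records where tx_type = 'refund': 3
Step 2: Total bonus added: 3 × 25 = 75
Step 3: Original sum of amount: 30421
Step 4: Final sum = 30421 + 75 = 30496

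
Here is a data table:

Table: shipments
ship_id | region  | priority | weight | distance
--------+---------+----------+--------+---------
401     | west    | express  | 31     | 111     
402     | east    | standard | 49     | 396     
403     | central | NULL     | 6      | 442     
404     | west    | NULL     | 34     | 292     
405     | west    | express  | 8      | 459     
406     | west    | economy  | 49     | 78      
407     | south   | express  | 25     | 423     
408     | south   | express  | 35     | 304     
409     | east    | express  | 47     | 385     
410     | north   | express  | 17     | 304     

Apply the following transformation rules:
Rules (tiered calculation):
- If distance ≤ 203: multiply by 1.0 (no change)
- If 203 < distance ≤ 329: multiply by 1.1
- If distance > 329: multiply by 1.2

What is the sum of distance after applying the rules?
3705.0

Step 1: Tier 1 (distance ≤ 203): 2 records, sum = 189 × 1.0 = 189.0
Step 2: Tier 2 (203 < distance ≤ 329): 3 records, sum = 900 × 1.1 = 990.0
Step 3: Tier 3 (distance > 329): 5 records, sum = 2105 × 1.2 = 2526.0
Step 4: Final sum = 189.0 + 990.0 + 2526.0 = 3705.0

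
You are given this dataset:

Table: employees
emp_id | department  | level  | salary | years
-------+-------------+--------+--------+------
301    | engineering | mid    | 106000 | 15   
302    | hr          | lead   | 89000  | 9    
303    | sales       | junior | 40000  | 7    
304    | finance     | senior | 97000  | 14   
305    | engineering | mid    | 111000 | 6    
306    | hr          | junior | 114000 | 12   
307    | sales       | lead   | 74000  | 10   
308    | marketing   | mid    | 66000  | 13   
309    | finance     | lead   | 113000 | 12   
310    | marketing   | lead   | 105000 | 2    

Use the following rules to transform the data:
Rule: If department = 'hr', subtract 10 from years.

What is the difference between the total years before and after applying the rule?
20

Step 1: Original sum of years = 100
Step 2: 2 records have department = 'hr'
Step 3: Each affected record changes by -10
Step 4: Total change = 2 × -10 = -20
Step 5: New sum = 100 + -20 = 80
Step 6: Difference = |80 - 100| = 20
        (Sum decreased by 20)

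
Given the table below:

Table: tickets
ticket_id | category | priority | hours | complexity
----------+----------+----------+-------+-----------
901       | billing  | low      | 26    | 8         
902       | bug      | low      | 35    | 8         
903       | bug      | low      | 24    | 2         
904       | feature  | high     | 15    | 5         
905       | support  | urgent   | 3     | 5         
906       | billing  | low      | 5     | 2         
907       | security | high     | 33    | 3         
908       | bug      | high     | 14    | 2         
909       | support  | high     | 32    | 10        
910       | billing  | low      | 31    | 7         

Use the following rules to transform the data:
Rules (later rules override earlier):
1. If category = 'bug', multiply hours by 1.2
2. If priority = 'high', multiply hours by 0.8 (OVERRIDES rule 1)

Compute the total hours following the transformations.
211.0

Step 1: Rule 2 takes priority for records with priority = 'high'
  - 4 records: 94 × 0.8 = 75.2
Step 2: Rule 1 applies to remaining records with category = 'bug'
  - 2 records: 59 × 1.2 = 70.8
Step 3: Other records unchanged: 65
Step 4: Final sum = 75.2 + 70.8 + 65 = 211.0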